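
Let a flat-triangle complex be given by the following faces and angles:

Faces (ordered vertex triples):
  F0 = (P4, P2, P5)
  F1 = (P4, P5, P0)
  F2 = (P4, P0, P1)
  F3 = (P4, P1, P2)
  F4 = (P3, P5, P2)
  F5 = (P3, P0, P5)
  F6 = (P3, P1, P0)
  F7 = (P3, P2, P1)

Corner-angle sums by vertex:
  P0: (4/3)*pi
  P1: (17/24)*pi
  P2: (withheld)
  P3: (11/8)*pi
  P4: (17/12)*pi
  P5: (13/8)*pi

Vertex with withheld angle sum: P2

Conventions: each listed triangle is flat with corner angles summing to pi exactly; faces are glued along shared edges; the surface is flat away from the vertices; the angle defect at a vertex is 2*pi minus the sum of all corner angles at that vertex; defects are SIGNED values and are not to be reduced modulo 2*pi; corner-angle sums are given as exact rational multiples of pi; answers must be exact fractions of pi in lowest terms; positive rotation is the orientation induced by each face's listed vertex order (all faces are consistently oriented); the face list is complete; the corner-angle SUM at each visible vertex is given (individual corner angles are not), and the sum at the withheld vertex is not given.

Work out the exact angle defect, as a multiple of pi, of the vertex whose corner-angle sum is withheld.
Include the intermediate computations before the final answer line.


V = 6, E = 12, F = 8; chi = V - E + F = 2
Gauss-Bonnet: total defect = 2*pi*chi = 4*pi; visible defects sum to (85/24)*pi

Answer: defect(P2) = (11/24)*pi


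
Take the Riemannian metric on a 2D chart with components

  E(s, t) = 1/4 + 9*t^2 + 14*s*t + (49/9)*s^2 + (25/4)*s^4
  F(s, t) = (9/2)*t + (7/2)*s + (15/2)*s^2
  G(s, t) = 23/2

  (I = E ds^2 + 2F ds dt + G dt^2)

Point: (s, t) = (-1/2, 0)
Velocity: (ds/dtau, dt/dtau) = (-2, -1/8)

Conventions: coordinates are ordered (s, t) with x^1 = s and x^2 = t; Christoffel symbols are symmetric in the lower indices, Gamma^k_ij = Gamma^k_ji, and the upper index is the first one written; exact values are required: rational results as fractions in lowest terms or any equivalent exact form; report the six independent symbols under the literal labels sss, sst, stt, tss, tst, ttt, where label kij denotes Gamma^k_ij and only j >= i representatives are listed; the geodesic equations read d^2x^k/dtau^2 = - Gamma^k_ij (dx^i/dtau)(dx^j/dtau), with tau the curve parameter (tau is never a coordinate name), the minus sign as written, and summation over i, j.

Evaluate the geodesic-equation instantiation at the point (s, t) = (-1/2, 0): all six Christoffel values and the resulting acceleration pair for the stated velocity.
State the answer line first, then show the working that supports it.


Answer: Gamma_sss = -56692/26501, Gamma_sst = -46368/26501, Gamma_stt = 59616/26501, Gamma_tss = -536/26501, Gamma_tst = 504/26501, Gamma_ttt = -648/26501; accelerations (d^2s/dtau^2, d^2t/dtau^2) = (498041/53002, 15217/212008)

E = 1153/576, F = 1/8, G = 23/2 at the point
E_s = -617/72, E_t = -7, F_s = -4, F_t = 9/2, G_s = 0, G_t = 0
EG - F^2 = 26501/1152;  g^inv = (1152/26501) * [[23/2, -1/8], [-1/8, 1153/576]]
first-kind symbols [ij,l] = (1/2)(d_i g_jl + d_j g_il - d_l g_ij): [ss,s] = E_s/2 = -617/144, [ss,t] = F_s - E_t/2 = -1/2, [st,s] = E_t/2 = -7/2, [st,t] = G_s/2 = 0, [tt,s] = F_t - G_s/2 = 9/2, [tt,t] = G_t/2 = 0
Gamma^s_ij = (G*[ij,s] - F*[ij,t])/(EG - F^2), Gamma^t_ij = (E*[ij,t] - F*[ij,s])/(EG - F^2)
Gamma_sss = -56692/26501, Gamma_sst = -46368/26501, Gamma_stt = 59616/26501, Gamma_tss = -536/26501, Gamma_tst = 504/26501, Gamma_ttt = -648/26501
d^2s/dtau^2 = -(Gamma_sss*(-2)^2 + 2*Gamma_sst*(-2)*(-1/8) + Gamma_stt*(-1/8)^2) = 498041/53002
d^2t/dtau^2 = -(Gamma_tss*(-2)^2 + 2*Gamma_tst*(-2)*(-1/8) + Gamma_ttt*(-1/8)^2) = 15217/212008


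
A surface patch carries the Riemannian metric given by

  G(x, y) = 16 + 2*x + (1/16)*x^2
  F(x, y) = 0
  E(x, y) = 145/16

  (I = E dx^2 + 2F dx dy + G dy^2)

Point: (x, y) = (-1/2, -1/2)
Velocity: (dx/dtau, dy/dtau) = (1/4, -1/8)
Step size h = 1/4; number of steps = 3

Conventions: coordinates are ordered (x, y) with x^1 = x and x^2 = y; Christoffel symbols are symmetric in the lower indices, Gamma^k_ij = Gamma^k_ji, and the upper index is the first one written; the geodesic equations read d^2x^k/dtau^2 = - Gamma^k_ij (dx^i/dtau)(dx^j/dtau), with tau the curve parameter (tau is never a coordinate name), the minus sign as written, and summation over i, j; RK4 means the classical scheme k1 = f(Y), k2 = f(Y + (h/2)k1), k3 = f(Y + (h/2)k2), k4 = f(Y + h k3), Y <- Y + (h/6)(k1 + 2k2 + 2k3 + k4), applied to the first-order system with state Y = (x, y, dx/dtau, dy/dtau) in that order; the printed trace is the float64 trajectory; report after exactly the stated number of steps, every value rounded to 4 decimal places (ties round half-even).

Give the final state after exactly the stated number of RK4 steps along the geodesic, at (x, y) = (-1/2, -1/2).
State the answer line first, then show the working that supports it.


Answer: x = -0.3120, y = -0.5926, dx/dtau = 0.2512, dy/dtau = -0.1220

f(Y) = (dx/dtau, dy/dtau, -Gamma^x_ij Y'^i Y'^j, -Gamma^y_ij Y'^i Y'^j) with the Gammas evaluated at the stage position; h = 0.250000; intermediate values shown to 6 dp
step 0: x = -0.5000, y = -0.5000, dx/dtau = 0.2500, dy/dtau = -0.1250
step 1:
  k1: at (x, y) = (-0.500000, -0.500000), (dx/dtau, dy/dtau) = (0.250000, -0.125000); Gamma_xxx = 0.000000, Gamma_xxy = 0.000000, Gamma_xyy = -0.106897, Gamma_yxx = 0.000000, Gamma_yxy = 0.064516, Gamma_yyy = 0.000000; k1 = (0.250000, -0.125000, 0.001670, 0.004032)
  k2: at (x, y) = (-0.468750, -0.515625), (dx/dtau, dy/dtau) = (0.250209, -0.124496); Gamma_xxx = 0.000000, Gamma_xxy = 0.000000, Gamma_xyy = -0.107112, Gamma_yxx = 0.000000, Gamma_yxy = 0.064386, Gamma_yyy = 0.000000; k2 = (0.250209, -0.124496, 0.001660, 0.004011)
  k3: at (x, y) = (-0.468724, -0.515562), (dx/dtau, dy/dtau) = (0.250208, -0.124499); Gamma_xxx = 0.000000, Gamma_xxy = 0.000000, Gamma_xyy = -0.107112, Gamma_yxx = 0.000000, Gamma_yxy = 0.064386, Gamma_yyy = 0.000000; k3 = (0.250208, -0.124499, 0.001660, 0.004011)
  k4: at (x, y) = (-0.437448, -0.531125), (dx/dtau, dy/dtau) = (0.250415, -0.123997); Gamma_xxx = 0.000000, Gamma_xxy = 0.000000, Gamma_xyy = -0.107328, Gamma_yxx = 0.000000, Gamma_yxy = 0.064257, Gamma_yyy = 0.000000; k4 = (0.250415, -0.123997, 0.001650, 0.003990)
  Y <- Y + (h/6)(k1 + 2k2 + 2k3 + k4): x = -0.4374, y = -0.5311, dx/dtau = 0.2504, dy/dtau = -0.1240
step 2:
  k1: at (x, y) = (-0.437448, -0.531124), (dx/dtau, dy/dtau) = (0.250415, -0.123997); Gamma_xxx = 0.000000, Gamma_xxy = 0.000000, Gamma_xyy = -0.107328, Gamma_yxx = 0.000000, Gamma_yxy = 0.064257, Gamma_yyy = 0.000000; k1 = (0.250415, -0.123997, 0.001650, 0.003990)
  k2: at (x, y) = (-0.406146, -0.546624), (dx/dtau, dy/dtau) = (0.250621, -0.123498); Gamma_xxx = 0.000000, Gamma_xxy = 0.000000, Gamma_xyy = -0.107544, Gamma_yxx = 0.000000, Gamma_yxy = 0.064128, Gamma_yyy = 0.000000; k2 = (0.250621, -0.123498, 0.001640, 0.003970)
  k3: at (x, y) = (-0.406120, -0.546562), (dx/dtau, dy/dtau) = (0.250620, -0.123501); Gamma_xxx = 0.000000, Gamma_xxy = 0.000000, Gamma_xyy = -0.107544, Gamma_yxx = 0.000000, Gamma_yxy = 0.064128, Gamma_yyy = 0.000000; k3 = (0.250620, -0.123501, 0.001640, 0.003970)
  k4: at (x, y) = (-0.374793, -0.562000), (dx/dtau, dy/dtau) = (0.250825, -0.123005); Gamma_xxx = 0.000000, Gamma_xxy = 0.000000, Gamma_xyy = -0.107760, Gamma_yxx = 0.000000, Gamma_yxy = 0.063999, Gamma_yyy = 0.000000; k4 = (0.250825, -0.123005, 0.001630, 0.003949)
  Y <- Y + (h/6)(k1 + 2k2 + 2k3 + k4): x = -0.3748, y = -0.5620, dx/dtau = 0.2508, dy/dtau = -0.1230
step 3:
  k1: at (x, y) = (-0.374793, -0.561999), (dx/dtau, dy/dtau) = (0.250825, -0.123005); Gamma_xxx = 0.000000, Gamma_xxy = 0.000000, Gamma_xyy = -0.107760, Gamma_yxx = 0.000000, Gamma_yxy = 0.063999, Gamma_yyy = 0.000000; k1 = (0.250825, -0.123005, 0.001630, 0.003949)
  k2: at (x, y) = (-0.343440, -0.577375), (dx/dtau, dy/dtau) = (0.251029, -0.122511); Gamma_xxx = 0.000000, Gamma_xxy = 0.000000, Gamma_xyy = -0.107976, Gamma_yxx = 0.000000, Gamma_yxy = 0.063871, Gamma_yyy = 0.000000; k2 = (0.251029, -0.122511, 0.001621, 0.003929)
  k3: at (x, y) = (-0.343414, -0.577313), (dx/dtau, dy/dtau) = (0.251028, -0.122514); Gamma_xxx = 0.000000, Gamma_xxy = 0.000000, Gamma_xyy = -0.107976, Gamma_yxx = 0.000000, Gamma_yxy = 0.063871, Gamma_yyy = 0.000000; k3 = (0.251028, -0.122514, 0.001621, 0.003929)
  k4: at (x, y) = (-0.312036, -0.592628), (dx/dtau, dy/dtau) = (0.251230, -0.122023); Gamma_xxx = 0.000000, Gamma_xxy = 0.000000, Gamma_xyy = -0.108193, Gamma_yxx = 0.000000, Gamma_yxy = 0.063743, Gamma_yyy = 0.000000; k4 = (0.251230, -0.122023, 0.001611, 0.003908)
  Y <- Y + (h/6)(k1 + 2k2 + 2k3 + k4): x = -0.3120, y = -0.5926, dx/dtau = 0.2512, dy/dtau = -0.1220


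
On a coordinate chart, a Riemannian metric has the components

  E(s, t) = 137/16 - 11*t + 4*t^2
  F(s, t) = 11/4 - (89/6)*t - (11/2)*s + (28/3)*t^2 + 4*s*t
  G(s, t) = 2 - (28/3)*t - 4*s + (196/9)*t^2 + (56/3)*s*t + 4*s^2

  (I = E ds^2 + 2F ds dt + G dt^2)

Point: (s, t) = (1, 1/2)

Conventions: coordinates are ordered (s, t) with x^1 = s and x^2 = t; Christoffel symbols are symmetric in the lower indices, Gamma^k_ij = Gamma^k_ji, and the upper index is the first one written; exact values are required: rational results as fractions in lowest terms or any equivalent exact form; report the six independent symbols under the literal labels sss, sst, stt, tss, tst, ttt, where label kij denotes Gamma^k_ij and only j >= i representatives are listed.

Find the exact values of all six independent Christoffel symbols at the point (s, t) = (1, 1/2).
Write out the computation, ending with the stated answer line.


E = 65/16, F = -35/6, G = 109/9 at the point
E_s = 0, E_t = -7, F_s = -7/2, F_t = -3/2, G_s = 40/3, G_t = 280/9
EG - F^2 = 2185/144;  g^inv = (144/2185) * [[109/9, 35/6], [35/6, 65/16]]
first-kind symbols [ij,l] = (1/2)(d_i g_jl + d_j g_il - d_l g_ij): [ss,s] = E_s/2 = 0, [ss,t] = F_s - E_t/2 = 0, [st,s] = E_t/2 = -7/2, [st,t] = G_s/2 = 20/3, [tt,s] = F_t - G_s/2 = -49/6, [tt,t] = G_t/2 = 140/9
Gamma^s_ij = (G*[ij,s] - F*[ij,t])/(EG - F^2), Gamma^t_ij = (E*[ij,t] - F*[ij,s])/(EG - F^2)

Answer: Gamma_sss = 0, Gamma_sst = -504/2185, Gamma_stt = -1176/2185, Gamma_tss = 0, Gamma_tst = 192/437, Gamma_ttt = 448/437


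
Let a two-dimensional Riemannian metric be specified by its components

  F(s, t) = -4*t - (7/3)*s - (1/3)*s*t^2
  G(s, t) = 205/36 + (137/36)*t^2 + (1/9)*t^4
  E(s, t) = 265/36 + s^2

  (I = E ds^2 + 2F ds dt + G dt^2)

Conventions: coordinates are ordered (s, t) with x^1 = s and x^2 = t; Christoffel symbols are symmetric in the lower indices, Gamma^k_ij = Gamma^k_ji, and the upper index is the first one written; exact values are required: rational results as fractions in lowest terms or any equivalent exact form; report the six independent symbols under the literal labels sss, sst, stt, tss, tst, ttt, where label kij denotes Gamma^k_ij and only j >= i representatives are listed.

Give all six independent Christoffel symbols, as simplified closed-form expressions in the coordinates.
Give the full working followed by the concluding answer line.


E = 265/36 + s^2; F = -4*t - (7/3)*s - (1/3)*s*t^2; G = 205/36 + (137/36)*t^2 + (1/9)*t^4
Gamma^k_ij = (1/2) g^{kl} (d_i g_jl + d_j g_il - d_l g_ij), with g^inv = (1/(EG-F^2)) [[G, -F], [-F, E]]
first partials: E_s = 2*s, E_t = 0, F_s = -7/3 - (1/3)*t^2, F_t = -4 - (2/3)*s*t, G_s = 0, G_t = (137/18)*t + (4/9)*t^3
D = EG - F^2 = 54325/1296 + (15569/1296)*t^2 - (56/3)*s*t + (1/4)*s^2 + (265/324)*t^4 - (8/3)*s*t^3 + (9/4)*s^2*t^2
expanded: Gamma^s_ss = (G E_s - 2F F_s + F E_t)/(2D), Gamma^s_st = (G E_t - F G_s)/(2D), Gamma^s_tt = (2G F_t - G G_s - F G_t)/(2D), Gamma^t_ss = (2E F_s - E E_t - F E_s)/(2D), Gamma^t_st = (E G_s - F E_t)/(2D), Gamma^t_tt = (E G_t - 2F F_t + F G_s)/(2D); substitute and cancel common factors

Answer: Gamma_sss = (2916*s*t^2 + 324*s - 1728*t^3 - 12096*t)/(2916*s^2*t^2 + 324*s^2 - 3456*s*t^3 - 24192*s*t + 1060*t^4 + 15569*t^2 + 54325), Gamma_sst = 0, Gamma_stt = (-972*s*t^3 + 6588*s*t + 576*t^4 - 29520)/(2916*s^2*t^2 + 324*s^2 - 3456*s*t^3 - 24192*s*t + 1060*t^4 + 15569*t^2 + 54325), Gamma_tss = (5184*s*t - 3180*t^2 - 22260)/(2916*s^2*t^2 + 324*s^2 - 3456*s*t^3 - 24192*s*t + 1060*t^4 + 15569*t^2 + 54325), Gamma_tst = 0, Gamma_ttt = (2916*s^2*t - 5184*s*t^2 - 12096*s + 2120*t^3 + 15569*t)/(2916*s^2*t^2 + 324*s^2 - 3456*s*t^3 - 24192*s*t + 1060*t^4 + 15569*t^2 + 54325)


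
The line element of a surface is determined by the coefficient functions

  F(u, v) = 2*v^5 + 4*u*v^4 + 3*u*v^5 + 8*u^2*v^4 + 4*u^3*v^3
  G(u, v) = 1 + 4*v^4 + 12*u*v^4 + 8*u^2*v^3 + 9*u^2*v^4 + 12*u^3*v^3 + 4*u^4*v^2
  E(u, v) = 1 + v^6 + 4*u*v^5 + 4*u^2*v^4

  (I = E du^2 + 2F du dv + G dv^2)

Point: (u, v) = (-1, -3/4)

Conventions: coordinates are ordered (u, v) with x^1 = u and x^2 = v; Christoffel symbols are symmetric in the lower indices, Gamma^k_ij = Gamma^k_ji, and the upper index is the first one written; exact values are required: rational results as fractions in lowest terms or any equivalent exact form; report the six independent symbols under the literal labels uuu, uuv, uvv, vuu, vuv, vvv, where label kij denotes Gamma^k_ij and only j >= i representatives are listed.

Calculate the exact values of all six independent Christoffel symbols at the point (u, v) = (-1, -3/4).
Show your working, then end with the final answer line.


E = 13897/4096, F = 3267/1024, G = 1345/256 at the point
E_u = -891/256, E_v = -7425/512, F_u = -9801/1024, F_v = -3861/256, G_u = -2475/128, G_v = -231/16
EG - F^2 = 31321/4096;  g^inv = (4096/31321) * [[1345/256, -3267/1024], [-3267/1024, 13897/4096]]
first-kind symbols [ij,l] = (1/2)(d_i g_jl + d_j g_il - d_l g_ij): [uu,u] = E_u/2 = -891/512, [uu,v] = F_u - E_v/2 = -297/128, [uv,u] = E_v/2 = -7425/1024, [uv,v] = G_u/2 = -2475/256, [vv,u] = F_v - G_u/2 = -693/128, [vv,v] = G_v/2 = -231/32
Gamma^u_ij = (G*[ij,u] - F*[ij,v])/(EG - F^2), Gamma^v_ij = (E*[ij,v] - F*[ij,u])/(EG - F^2)

Answer: Gamma_uuu = -7128/31321, Gamma_uuv = -29700/31321, Gamma_uvv = -22176/31321, Gamma_vuu = -9504/31321, Gamma_vuv = -39600/31321, Gamma_vvv = -29568/31321


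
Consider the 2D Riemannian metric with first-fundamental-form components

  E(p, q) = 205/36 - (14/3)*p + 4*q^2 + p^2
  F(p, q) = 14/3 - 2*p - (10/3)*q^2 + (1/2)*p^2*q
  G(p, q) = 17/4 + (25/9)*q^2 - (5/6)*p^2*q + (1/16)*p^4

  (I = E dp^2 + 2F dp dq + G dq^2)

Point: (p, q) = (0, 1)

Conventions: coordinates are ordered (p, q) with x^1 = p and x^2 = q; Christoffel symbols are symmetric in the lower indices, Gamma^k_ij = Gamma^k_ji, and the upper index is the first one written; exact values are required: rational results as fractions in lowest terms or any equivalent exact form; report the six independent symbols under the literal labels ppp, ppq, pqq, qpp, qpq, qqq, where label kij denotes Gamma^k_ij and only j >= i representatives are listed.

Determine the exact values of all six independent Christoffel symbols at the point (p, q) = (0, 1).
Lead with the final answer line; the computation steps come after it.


Answer: Gamma_ppp = -10884/85993, Gamma_ppq = 36432/85993, Gamma_pqq = -65520/85993, Gamma_qpp = -71352/85993, Gamma_qpq = -6912/85993, Gamma_qqq = 46420/85993

E = 349/36, F = 4/3, G = 253/36 at the point
E_p = -14/3, E_q = 8, F_p = -2, F_q = -20/3, G_p = 0, G_q = 50/9
EG - F^2 = 85993/1296;  g^inv = (1296/85993) * [[253/36, -4/3], [-4/3, 349/36]]
first-kind symbols [ij,l] = (1/2)(d_i g_jl + d_j g_il - d_l g_ij): [pp,p] = E_p/2 = -7/3, [pp,q] = F_p - E_q/2 = -6, [pq,p] = E_q/2 = 4, [pq,q] = G_p/2 = 0, [qq,p] = F_q - G_p/2 = -20/3, [qq,q] = G_q/2 = 25/9
Gamma^p_ij = (G*[ij,p] - F*[ij,q])/(EG - F^2), Gamma^q_ij = (E*[ij,q] - F*[ij,p])/(EG - F^2)


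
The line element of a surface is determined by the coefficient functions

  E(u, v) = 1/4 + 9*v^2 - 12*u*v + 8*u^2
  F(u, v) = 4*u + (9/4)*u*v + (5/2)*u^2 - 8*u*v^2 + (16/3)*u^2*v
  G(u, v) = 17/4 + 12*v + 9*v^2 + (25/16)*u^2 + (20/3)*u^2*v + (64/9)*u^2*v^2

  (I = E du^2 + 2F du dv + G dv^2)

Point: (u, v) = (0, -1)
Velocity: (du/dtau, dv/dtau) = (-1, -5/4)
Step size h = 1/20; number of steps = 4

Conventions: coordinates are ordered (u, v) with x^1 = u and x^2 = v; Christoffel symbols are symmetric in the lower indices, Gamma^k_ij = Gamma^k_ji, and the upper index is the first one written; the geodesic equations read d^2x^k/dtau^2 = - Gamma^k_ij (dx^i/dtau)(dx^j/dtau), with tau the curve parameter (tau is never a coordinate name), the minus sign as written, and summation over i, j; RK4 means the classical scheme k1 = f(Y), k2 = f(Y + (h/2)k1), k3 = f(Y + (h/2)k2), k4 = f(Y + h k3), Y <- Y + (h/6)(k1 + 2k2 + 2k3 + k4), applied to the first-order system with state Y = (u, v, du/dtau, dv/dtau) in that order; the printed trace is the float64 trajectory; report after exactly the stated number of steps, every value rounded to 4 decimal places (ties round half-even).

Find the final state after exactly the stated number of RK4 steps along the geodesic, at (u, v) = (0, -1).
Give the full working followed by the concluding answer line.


f(Y) = (du/dtau, dv/dtau, -Gamma^u_ij Y'^i Y'^j, -Gamma^v_ij Y'^i Y'^j) with the Gammas evaluated at the stage position; h = 0.050000; intermediate values shown to 6 dp
step 0: u = 0.0000, v = -1.0000, du/dtau = -1.0000, dv/dtau = -1.2500
step 1:
  k1: at (u, v) = (0.000000, -1.000000), (du/dtau, dv/dtau) = (-1.000000, -1.250000); Gamma_uuu = 0.648649, Gamma_uuv = -0.972973, Gamma_uvv = 0.000000, Gamma_vuu = 2.200000, Gamma_vuv = 0.000000, Gamma_vvv = -2.400000; k1 = (-1.000000, -1.250000, 1.783784, 1.550000)
  k2: at (u, v) = (-0.025000, -1.031250), (du/dtau, dv/dtau) = (-0.955405, -1.211250); Gamma_uuu = 0.600325, Gamma_uuv = -0.960774, Gamma_uvv = -0.002761, Gamma_vuu = 1.624495, Gamma_vuv = 0.073189, Gamma_vvv = -2.267938; k2 = (-0.955405, -1.211250, 1.679757, 1.675121)
  k3: at (u, v) = (-0.023885, -1.030281), (du/dtau, dv/dtau) = (-0.958006, -1.208122); Gamma_uuu = 0.601987, Gamma_uuv = -0.960887, Gamma_uvv = -0.002650, Gamma_vuu = 1.641268, Gamma_vuv = 0.070147, Gamma_vvv = -2.271953; k3 = (-0.958006, -1.208122, 1.675617, 1.647360)
  k4: at (u, v) = (-0.047900, -1.060406), (du/dtau, dv/dtau) = (-0.916219, -1.167632); Gamma_uuu = 0.568965, Gamma_uuv = -0.951054, Gamma_uvv = -0.004491, Gamma_vuu = 1.199217, Gamma_vuv = 0.127288, Gamma_vvv = -2.151289; k4 = (-0.916219, -1.167632, 1.563390, 1.653952)
  Y <- Y + (h/6)(k1 + 2k2 + 2k3 + k4): u = -0.0479, v = -1.0605, du/dtau = -0.9162, dv/dtau = -1.1679
step 2:
  k1: at (u, v) = (-0.047859, -1.060470), (du/dtau, dv/dtau) = (-0.916184, -1.167926); Gamma_uuu = 0.568992, Gamma_uuv = -0.950967, Gamma_uvv = -0.004485, Gamma_vuu = 1.198589, Gamma_vuv = 0.127146, Gamma_vvv = -2.151052; k1 = (-0.916184, -1.167926, 1.563645, 1.655954)
  k2: at (u, v) = (-0.070763, -1.089668), (du/dtau, dv/dtau) = (-0.877093, -1.126527); Gamma_uuu = 0.547734, Gamma_uuv = -0.942768, Gamma_uvv = -0.005720, Gamma_vuu = 0.854415, Gamma_vuv = 0.171167, Gamma_vvv = -2.041513; k2 = (-0.877093, -1.126527, 1.448931, 1.595265)
  k3: at (u, v) = (-0.069786, -1.088633), (du/dtau, dv/dtau) = (-0.879961, -1.128044); Gamma_uuu = 0.548452, Gamma_uuv = -0.942905, Gamma_uvv = -0.005665, Gamma_vuu = 0.865745, Gamma_vuv = 0.169344, Gamma_vvv = -2.045291; k3 = (-0.879961, -1.128044, 1.454447, 1.596034)
  k4: at (u, v) = (-0.091857, -1.116872), (du/dtau, dv/dtau) = (-0.843462, -1.088124); Gamma_uuu = 0.535472, Gamma_uuv = -0.936096, Gamma_uvv = -0.006531, Gamma_vuu = 0.591354, Gamma_vuv = 0.204122, Gamma_vvv = -1.946220; k4 = (-0.843462, -1.088124, 1.345065, 1.508964)
  Y <- Y + (h/6)(k1 + 2k2 + 2k3 + k4): u = -0.0918, v = -1.1168, du/dtau = -0.8436, dv/dtau = -1.0884
step 3:
  k1: at (u, v) = (-0.091807, -1.116846), (du/dtau, dv/dtau) = (-0.843555, -1.088363); Gamma_uuu = 0.535495, Gamma_uuv = -0.936077, Gamma_uvv = -0.006527, Gamma_vuu = 0.591626, Gamma_vuv = 0.204024, Gamma_vvv = -1.946312; k1 = (-0.843555, -1.088363, 1.345495, 1.509855)
  k2: at (u, v) = (-0.112896, -1.144055), (du/dtau, dv/dtau) = (-0.809918, -1.050617); Gamma_uuu = 0.529057, Gamma_uuv = -0.930315, Gamma_uvv = -0.007095, Gamma_vuu = 0.371988, Gamma_vuv = 0.231028, Gamma_vvv = -1.857379; k2 = (-0.809918, -1.050617, 1.244022, 1.412986)
  k3: at (u, v) = (-0.112055, -1.143112), (du/dtau, dv/dtau) = (-0.812455, -1.053038); Gamma_uuu = 0.529230, Gamma_uuv = -0.930407, Gamma_uvv = -0.007068, Gamma_vuu = 0.379124, Gamma_vuv = 0.229942, Gamma_vvv = -1.860379; k3 = (-0.812455, -1.053038, 1.250514, 1.419251)
  k4: at (u, v) = (-0.132429, -1.169498), (du/dtau, dv/dtau) = (-0.781029, -1.017401); Gamma_uuu = 0.527514, Gamma_uuv = -0.925447, Gamma_uvv = -0.007407, Gamma_vuu = 0.198469, Gamma_vuv = 0.251341, Gamma_vvv = -1.779797; k4 = (-0.781029, -1.017401, 1.156637, 1.321766)
  Y <- Y + (h/6)(k1 + 2k2 + 2k3 + k4): u = -0.1324, v = -1.1695, du/dtau = -0.7811, dv/dtau = -1.0176
step 4:
  k1: at (u, v) = (-0.132384, -1.169455), (du/dtau, dv/dtau) = (-0.781128, -1.017562); Gamma_uuu = 0.527516, Gamma_uuv = -0.925445, Gamma_uvv = -0.007405, Gamma_vuu = 0.198754, Gamma_vuv = 0.251285, Gamma_vvv = -1.779926; k1 = (-0.781128, -1.017562, 1.156971, 1.322255)
  k2: at (u, v) = (-0.151913, -1.194894), (du/dtau, dv/dtau) = (-0.752204, -0.984506); Gamma_uuu = 0.529581, Gamma_uuv = -0.921102, Gamma_uvv = -0.007519, Gamma_vuu = 0.050022, Gamma_vuv = 0.267870, Gamma_vvv = -1.707430; k2 = (-0.752204, -0.984506, 1.071888, 1.229885)
  k3: at (u, v) = (-0.151189, -1.194068), (du/dtau, dv/dtau) = (-0.754331, -0.986815); Gamma_uuu = 0.529468, Gamma_uuv = -0.921154, Gamma_uvv = -0.007510, Gamma_vuu = 0.054605, Gamma_vuv = 0.267213, Gamma_vvv = -1.709727; k3 = (-0.754331, -0.986815, 1.077426, 1.236050)
  k4: at (u, v) = (-0.170101, -1.218796), (du/dtau, dv/dtau) = (-0.727257, -0.955760); Gamma_uuu = 0.534372, Gamma_uuv = -0.917254, Gamma_uvv = -0.007415, Gamma_vuu = -0.070939, Gamma_vuv = 0.280209, Gamma_vvv = -1.643722; k4 = (-0.727257, -0.955760, 0.999278, 1.149484)
  Y <- Y + (h/6)(k1 + 2k2 + 2k3 + k4): u = -0.1701, v = -1.2188, du/dtau = -0.7273, dv/dtau = -0.9559

Answer: u = -0.1701, v = -1.2188, du/dtau = -0.7273, dv/dtau = -0.9559


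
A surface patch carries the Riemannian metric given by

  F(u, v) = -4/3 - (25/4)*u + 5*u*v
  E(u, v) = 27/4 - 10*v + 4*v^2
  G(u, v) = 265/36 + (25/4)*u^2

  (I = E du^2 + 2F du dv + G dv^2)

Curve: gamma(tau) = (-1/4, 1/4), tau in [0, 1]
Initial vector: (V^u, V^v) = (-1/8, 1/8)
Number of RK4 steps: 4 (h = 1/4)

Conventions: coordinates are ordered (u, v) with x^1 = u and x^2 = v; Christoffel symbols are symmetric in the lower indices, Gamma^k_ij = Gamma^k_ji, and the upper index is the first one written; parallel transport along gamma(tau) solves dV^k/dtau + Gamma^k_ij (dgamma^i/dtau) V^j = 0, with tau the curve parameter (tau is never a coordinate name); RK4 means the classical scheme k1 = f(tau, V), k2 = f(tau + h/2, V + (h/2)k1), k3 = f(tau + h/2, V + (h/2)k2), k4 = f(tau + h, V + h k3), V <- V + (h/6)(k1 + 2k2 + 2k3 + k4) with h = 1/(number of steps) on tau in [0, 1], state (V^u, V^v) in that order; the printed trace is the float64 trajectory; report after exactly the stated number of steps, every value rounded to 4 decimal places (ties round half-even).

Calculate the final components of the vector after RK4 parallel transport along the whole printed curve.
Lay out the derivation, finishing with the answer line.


gamma'(tau) = (0, 0); f(tau, V)^k = -Gamma^k_ij(gamma(tau)) gamma'^i(tau) V^j; h = 1/4; intermediate values shown to 6 dp
curve data and Christoffel symbols at the stage parameters:
  tau = 0.000000: gamma = (-0.250000, 0.250000), gamma' = (0.000000, 0.000000); Gamma_uuu = -0.002389, Gamma_uuv = -0.892799, Gamma_uvv = 0.069458, Gamma_vuu = -0.129029, Gamma_vuv = -0.211166, Gamma_vvv = 0.000747
  tau = 0.125000: gamma = (-0.250000, 0.250000), gamma' = (0.000000, 0.000000); Gamma_uuu = -0.002389, Gamma_uuv = -0.892799, Gamma_uvv = 0.069458, Gamma_vuu = -0.129029, Gamma_vuv = -0.211166, Gamma_vvv = 0.000747
  tau = 0.250000: gamma = (-0.250000, 0.250000), gamma' = (0.000000, 0.000000); Gamma_uuu = -0.002389, Gamma_uuv = -0.892799, Gamma_uvv = 0.069458, Gamma_vuu = -0.129029, Gamma_vuv = -0.211166, Gamma_vvv = 0.000747
  tau = 0.375000: gamma = (-0.250000, 0.250000), gamma' = (0.000000, 0.000000); Gamma_uuu = -0.002389, Gamma_uuv = -0.892799, Gamma_uvv = 0.069458, Gamma_vuu = -0.129029, Gamma_vuv = -0.211166, Gamma_vvv = 0.000747
  tau = 0.500000: gamma = (-0.250000, 0.250000), gamma' = (0.000000, 0.000000); Gamma_uuu = -0.002389, Gamma_uuv = -0.892799, Gamma_uvv = 0.069458, Gamma_vuu = -0.129029, Gamma_vuv = -0.211166, Gamma_vvv = 0.000747
  tau = 0.625000: gamma = (-0.250000, 0.250000), gamma' = (0.000000, 0.000000); Gamma_uuu = -0.002389, Gamma_uuv = -0.892799, Gamma_uvv = 0.069458, Gamma_vuu = -0.129029, Gamma_vuv = -0.211166, Gamma_vvv = 0.000747
  tau = 0.750000: gamma = (-0.250000, 0.250000), gamma' = (0.000000, 0.000000); Gamma_uuu = -0.002389, Gamma_uuv = -0.892799, Gamma_uvv = 0.069458, Gamma_vuu = -0.129029, Gamma_vuv = -0.211166, Gamma_vvv = 0.000747
  tau = 0.875000: gamma = (-0.250000, 0.250000), gamma' = (0.000000, 0.000000); Gamma_uuu = -0.002389, Gamma_uuv = -0.892799, Gamma_uvv = 0.069458, Gamma_vuu = -0.129029, Gamma_vuv = -0.211166, Gamma_vvv = 0.000747
  tau = 1.000000: gamma = (-0.250000, 0.250000), gamma' = (0.000000, 0.000000); Gamma_uuu = -0.002389, Gamma_uuv = -0.892799, Gamma_uvv = 0.069458, Gamma_vuu = -0.129029, Gamma_vuv = -0.211166, Gamma_vvv = 0.000747
step 0: V^u = -0.1250, V^v = 0.1250
step 1: k1 = (0.000000, 0.000000), k2 = (0.000000, 0.000000), k3 = (0.000000, 0.000000), k4 = (0.000000, 0.000000); V <- V + (h/6)(k1 + 2k2 + 2k3 + k4): V^u = -0.1250, V^v = 0.1250
step 2: k1 = (0.000000, 0.000000), k2 = (0.000000, 0.000000), k3 = (0.000000, 0.000000), k4 = (0.000000, 0.000000); V <- V + (h/6)(k1 + 2k2 + 2k3 + k4): V^u = -0.1250, V^v = 0.1250
step 3: k1 = (0.000000, 0.000000), k2 = (0.000000, 0.000000), k3 = (0.000000, 0.000000), k4 = (0.000000, 0.000000); V <- V + (h/6)(k1 + 2k2 + 2k3 + k4): V^u = -0.1250, V^v = 0.1250
step 4: k1 = (0.000000, 0.000000), k2 = (0.000000, 0.000000), k3 = (0.000000, 0.000000), k4 = (0.000000, 0.000000); V <- V + (h/6)(k1 + 2k2 + 2k3 + k4): V^u = -0.1250, V^v = 0.1250

Answer: V^u = -0.1250, V^v = 0.1250


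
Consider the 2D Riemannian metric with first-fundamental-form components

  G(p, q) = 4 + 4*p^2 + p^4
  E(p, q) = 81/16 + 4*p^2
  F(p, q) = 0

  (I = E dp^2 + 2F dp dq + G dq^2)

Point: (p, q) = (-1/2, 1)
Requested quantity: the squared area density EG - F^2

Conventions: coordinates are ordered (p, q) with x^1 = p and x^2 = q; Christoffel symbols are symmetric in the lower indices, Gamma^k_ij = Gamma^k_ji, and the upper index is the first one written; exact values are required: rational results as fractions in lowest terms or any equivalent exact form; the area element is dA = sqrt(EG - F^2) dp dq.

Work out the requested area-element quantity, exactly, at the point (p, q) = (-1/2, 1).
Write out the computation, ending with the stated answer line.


E = 97/16, F = 0, G = 81/16; EG - F^2 = 7857/256

Answer: EG - F^2 = 7857/256


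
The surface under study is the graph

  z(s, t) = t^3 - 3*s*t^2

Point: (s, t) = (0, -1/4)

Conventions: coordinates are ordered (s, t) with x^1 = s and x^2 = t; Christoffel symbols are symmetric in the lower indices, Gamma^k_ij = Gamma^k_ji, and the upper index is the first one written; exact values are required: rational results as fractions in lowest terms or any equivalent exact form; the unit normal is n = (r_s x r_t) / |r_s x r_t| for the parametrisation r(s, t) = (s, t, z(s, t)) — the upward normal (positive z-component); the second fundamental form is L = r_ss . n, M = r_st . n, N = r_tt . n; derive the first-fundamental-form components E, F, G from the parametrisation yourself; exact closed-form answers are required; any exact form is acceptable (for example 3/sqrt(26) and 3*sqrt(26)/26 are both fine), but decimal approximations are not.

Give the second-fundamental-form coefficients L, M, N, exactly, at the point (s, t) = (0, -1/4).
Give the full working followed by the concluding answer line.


z_s = -3/16, z_t = 3/16, z_ss = 0, z_st = 3/2, z_tt = -3/2
E = 265/256, F = -9/256, G = 265/256; answer radicand W^2 = 137/128
unnormalised second-form numerators: l = 0, m = 3/2, n = -3/2; L = l/sqrt(137/128), and similarly M = m/sqrt(W^2), N = n/sqrt(W^2)

Answer: L = 0, M = 12*sqrt(274)/137, N = -12*sqrt(274)/137


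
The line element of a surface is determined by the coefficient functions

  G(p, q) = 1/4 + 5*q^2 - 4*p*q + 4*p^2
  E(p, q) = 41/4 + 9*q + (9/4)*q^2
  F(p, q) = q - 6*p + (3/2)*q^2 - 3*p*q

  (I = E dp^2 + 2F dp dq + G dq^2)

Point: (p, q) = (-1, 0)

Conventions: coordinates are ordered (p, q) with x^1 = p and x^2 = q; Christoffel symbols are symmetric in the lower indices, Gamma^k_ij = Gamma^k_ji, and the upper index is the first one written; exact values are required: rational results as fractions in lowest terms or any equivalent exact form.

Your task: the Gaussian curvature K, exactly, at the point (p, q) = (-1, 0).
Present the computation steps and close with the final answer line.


E = 41/4, F = 6, G = 17/4, EG - F^2 = 121/16 at the point
E_p = 0, E_q = 9, F_p = -6, F_q = 4, G_p = -8, G_q = 4
E_qq = 9/2, F_pq = -3, G_pp = 8
Using the Brioschi determinant formula for K from the metric derivatives:
M1 = [[-E_qq/2 + F_pq - G_pp/2, E_p/2, F_p - E_q/2], [F_q - G_p/2, E, F], [G_q/2, F, G]] = [[-37/4, 0, -21/2], [8, 41/4, 6], [2, 6, 17/4]]; det M1 = -22957/64
M2 = [[0, E_q/2, G_p/2], [E_q/2, E, F], [G_p/2, F, G]] = [[0, 9/2, -4], [9/2, 41/4, 6], [-4, 6, 17/4]]; det M2 = -7457/16
det M1 - det M2 = 6871/64; K = 6871/64 / (121/16)^2 = 27484/14641

Answer: K = 27484/14641


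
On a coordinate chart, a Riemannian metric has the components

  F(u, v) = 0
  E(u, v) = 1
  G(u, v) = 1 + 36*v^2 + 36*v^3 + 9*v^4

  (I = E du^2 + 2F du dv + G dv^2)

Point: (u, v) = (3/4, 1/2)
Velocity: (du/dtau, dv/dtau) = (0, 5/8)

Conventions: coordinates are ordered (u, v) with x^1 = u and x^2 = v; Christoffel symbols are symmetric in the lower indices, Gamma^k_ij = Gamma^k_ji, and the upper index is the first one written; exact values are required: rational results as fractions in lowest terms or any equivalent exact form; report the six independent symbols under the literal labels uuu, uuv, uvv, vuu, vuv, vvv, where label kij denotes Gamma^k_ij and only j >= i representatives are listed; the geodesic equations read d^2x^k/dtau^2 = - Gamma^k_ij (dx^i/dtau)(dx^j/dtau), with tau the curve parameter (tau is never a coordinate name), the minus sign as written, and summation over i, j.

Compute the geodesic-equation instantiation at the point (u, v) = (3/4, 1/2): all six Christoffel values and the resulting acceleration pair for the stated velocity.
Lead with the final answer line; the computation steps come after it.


Answer: Gamma_uuu = 0, Gamma_uuv = 0, Gamma_uvv = 0, Gamma_vuu = 0, Gamma_vuv = 0, Gamma_vvv = 540/241; accelerations (d^2u/dtau^2, d^2v/dtau^2) = (0, -3375/3856)

E = 1, F = 0, G = 241/16 at the point
E_u = 0, E_v = 0, F_u = 0, F_v = 0, G_u = 0, G_v = 135/2
EG - F^2 = 241/16;  g^inv = (16/241) * [[241/16, 0], [0, 1]]
first-kind symbols [ij,l] = (1/2)(d_i g_jl + d_j g_il - d_l g_ij): [uu,u] = E_u/2 = 0, [uu,v] = F_u - E_v/2 = 0, [uv,u] = E_v/2 = 0, [uv,v] = G_u/2 = 0, [vv,u] = F_v - G_u/2 = 0, [vv,v] = G_v/2 = 135/4
Gamma^u_ij = (G*[ij,u] - F*[ij,v])/(EG - F^2), Gamma^v_ij = (E*[ij,v] - F*[ij,u])/(EG - F^2)
Gamma_uuu = 0, Gamma_uuv = 0, Gamma_uvv = 0, Gamma_vuu = 0, Gamma_vuv = 0, Gamma_vvv = 540/241
d^2u/dtau^2 = -(Gamma_uuu*(0)^2 + 2*Gamma_uuv*(0)*(5/8) + Gamma_uvv*(5/8)^2) = 0
d^2v/dtau^2 = -(Gamma_vuu*(0)^2 + 2*Gamma_vuv*(0)*(5/8) + Gamma_vvv*(5/8)^2) = -3375/3856


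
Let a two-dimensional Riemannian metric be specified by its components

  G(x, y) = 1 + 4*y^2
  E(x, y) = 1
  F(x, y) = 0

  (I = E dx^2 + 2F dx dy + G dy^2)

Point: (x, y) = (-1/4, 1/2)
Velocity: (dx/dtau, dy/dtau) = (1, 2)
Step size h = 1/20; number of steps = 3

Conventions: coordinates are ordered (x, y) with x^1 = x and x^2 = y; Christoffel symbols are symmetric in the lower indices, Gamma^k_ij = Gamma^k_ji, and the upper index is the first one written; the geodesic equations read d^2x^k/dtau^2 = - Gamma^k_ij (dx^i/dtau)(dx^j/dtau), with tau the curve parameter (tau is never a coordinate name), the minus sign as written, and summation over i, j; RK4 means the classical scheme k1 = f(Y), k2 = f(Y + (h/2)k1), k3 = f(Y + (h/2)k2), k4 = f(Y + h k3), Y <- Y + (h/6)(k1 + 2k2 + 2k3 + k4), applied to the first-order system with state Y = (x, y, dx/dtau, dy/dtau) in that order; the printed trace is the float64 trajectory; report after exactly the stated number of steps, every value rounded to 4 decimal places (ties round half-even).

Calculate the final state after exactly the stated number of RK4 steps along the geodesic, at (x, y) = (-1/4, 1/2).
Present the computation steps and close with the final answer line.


f(Y) = (dx/dtau, dy/dtau, -Gamma^x_ij Y'^i Y'^j, -Gamma^y_ij Y'^i Y'^j) with the Gammas evaluated at the stage position; h = 0.050000; intermediate values shown to 6 dp
step 0: x = -0.2500, y = 0.5000, dx/dtau = 1.0000, dy/dtau = 2.0000
step 1:
  k1: at (x, y) = (-0.250000, 0.500000), (dx/dtau, dy/dtau) = (1.000000, 2.000000); Gamma_xxx = 0.000000, Gamma_xxy = 0.000000, Gamma_xyy = 0.000000, Gamma_yxx = 0.000000, Gamma_yxy = 0.000000, Gamma_yyy = 1.000000; k1 = (1.000000, 2.000000, 0.000000, -4.000000)
  k2: at (x, y) = (-0.225000, 0.550000), (dx/dtau, dy/dtau) = (1.000000, 1.900000); Gamma_xxx = 0.000000, Gamma_xxy = 0.000000, Gamma_xyy = 0.000000, Gamma_yxx = 0.000000, Gamma_yxy = 0.000000, Gamma_yyy = 0.995475; k2 = (1.000000, 1.900000, 0.000000, -3.593665)
  k3: at (x, y) = (-0.225000, 0.547500), (dx/dtau, dy/dtau) = (1.000000, 1.910158); Gamma_xxx = 0.000000, Gamma_xxy = 0.000000, Gamma_xyy = 0.000000, Gamma_yxx = 0.000000, Gamma_yxy = 0.000000, Gamma_yyy = 0.995896; k3 = (1.000000, 1.910158, 0.000000, -3.633730)
  k4: at (x, y) = (-0.200000, 0.595508), (dx/dtau, dy/dtau) = (1.000000, 1.818313); Gamma_xxx = 0.000000, Gamma_xxy = 0.000000, Gamma_xyy = 0.000000, Gamma_yxx = 0.000000, Gamma_yxy = 0.000000, Gamma_yyy = 0.984913; k4 = (1.000000, 1.818313, 0.000000, -3.256384)
  Y <- Y + (h/6)(k1 + 2k2 + 2k3 + k4): x = -0.2000, y = 0.5953, dx/dtau = 1.0000, dy/dtau = 1.8191
step 2:
  k1: at (x, y) = (-0.200000, 0.595322), (dx/dtau, dy/dtau) = (1.000000, 1.819074); Gamma_xxx = 0.000000, Gamma_xxy = 0.000000, Gamma_xyy = 0.000000, Gamma_yxx = 0.000000, Gamma_yxy = 0.000000, Gamma_yyy = 0.984967; k1 = (1.000000, 1.819074, 0.000000, -3.259283)
  k2: at (x, y) = (-0.175000, 0.640799), (dx/dtau, dy/dtau) = (1.000000, 1.737591); Gamma_xxx = 0.000000, Gamma_xxy = 0.000000, Gamma_xyy = 0.000000, Gamma_yxx = 0.000000, Gamma_yxy = 0.000000, Gamma_yyy = 0.969992; k2 = (1.000000, 1.737591, 0.000000, -2.928622)
  k3: at (x, y) = (-0.175000, 0.638762), (dx/dtau, dy/dtau) = (1.000000, 1.745858); Gamma_xxx = 0.000000, Gamma_xxy = 0.000000, Gamma_xyy = 0.000000, Gamma_yxx = 0.000000, Gamma_yxy = 0.000000, Gamma_yyy = 0.970738; k3 = (1.000000, 1.745858, 0.000000, -2.958829)
  k4: at (x, y) = (-0.150000, 0.682615), (dx/dtau, dy/dtau) = (1.000000, 1.671132); Gamma_xxx = 0.000000, Gamma_xxy = 0.000000, Gamma_xyy = 0.000000, Gamma_yxx = 0.000000, Gamma_yxy = 0.000000, Gamma_yyy = 0.953422; k4 = (1.000000, 1.671132, 0.000000, -2.662605)
  Y <- Y + (h/6)(k1 + 2k2 + 2k3 + k4): x = -0.1500, y = 0.6825, dx/dtau = 1.0000, dy/dtau = 1.6716
step 3:
  k1: at (x, y) = (-0.150000, 0.682464), (dx/dtau, dy/dtau) = (1.000000, 1.671600); Gamma_xxx = 0.000000, Gamma_xxy = 0.000000, Gamma_xyy = 0.000000, Gamma_yxx = 0.000000, Gamma_yxy = 0.000000, Gamma_yyy = 0.953485; k1 = (1.000000, 1.671600, 0.000000, -2.664274)
  k2: at (x, y) = (-0.125000, 0.724254), (dx/dtau, dy/dtau) = (1.000000, 1.604993); Gamma_xxx = 0.000000, Gamma_xxy = 0.000000, Gamma_xyy = 0.000000, Gamma_yxx = 0.000000, Gamma_yxy = 0.000000, Gamma_yyy = 0.935071; k2 = (1.000000, 1.604993, 0.000000, -2.408748)
  k3: at (x, y) = (-0.125000, 0.722589), (dx/dtau, dy/dtau) = (1.000000, 1.611382); Gamma_xxx = 0.000000, Gamma_xxy = 0.000000, Gamma_xyy = 0.000000, Gamma_yxx = 0.000000, Gamma_yxy = 0.000000, Gamma_yyy = 0.935832; k3 = (1.000000, 1.611382, 0.000000, -2.429936)
  k4: at (x, y) = (-0.100000, 0.763034), (dx/dtau, dy/dtau) = (1.000000, 1.550103); Gamma_xxx = 0.000000, Gamma_xxy = 0.000000, Gamma_xyy = 0.000000, Gamma_yxx = 0.000000, Gamma_yxy = 0.000000, Gamma_yyy = 0.916865; k4 = (1.000000, 1.550103, 0.000000, -2.203062)
  Y <- Y + (h/6)(k1 + 2k2 + 2k3 + k4): x = -0.1000, y = 0.7629, dx/dtau = 1.0000, dy/dtau = 1.5504

Answer: x = -0.1000, y = 0.7629, dx/dtau = 1.0000, dy/dtau = 1.5504


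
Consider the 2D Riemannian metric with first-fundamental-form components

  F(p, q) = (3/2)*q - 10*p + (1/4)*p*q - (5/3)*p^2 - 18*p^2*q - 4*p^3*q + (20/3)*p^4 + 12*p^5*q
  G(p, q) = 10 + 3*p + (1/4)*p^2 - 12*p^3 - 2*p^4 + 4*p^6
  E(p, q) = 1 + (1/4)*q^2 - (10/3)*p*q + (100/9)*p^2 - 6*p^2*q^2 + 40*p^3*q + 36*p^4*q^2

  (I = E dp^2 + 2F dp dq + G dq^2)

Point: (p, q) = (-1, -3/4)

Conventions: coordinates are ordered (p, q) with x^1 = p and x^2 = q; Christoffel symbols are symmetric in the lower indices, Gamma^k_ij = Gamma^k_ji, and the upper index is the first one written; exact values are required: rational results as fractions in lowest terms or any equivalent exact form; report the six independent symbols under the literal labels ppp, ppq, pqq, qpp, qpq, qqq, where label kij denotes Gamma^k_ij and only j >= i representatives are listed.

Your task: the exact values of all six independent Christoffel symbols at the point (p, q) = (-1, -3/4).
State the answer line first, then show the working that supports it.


Answer: Gamma_ppp = -52984/44281, Gamma_ppq = -23628/44281, Gamma_pqq = 0, Gamma_qpp = -31968/44281, Gamma_qpq = -14256/44281, Gamma_qqq = 0

E = 32617/576, F = 537/16, G = 85/4 at the point
E_p = -6623/36, E_q = -1969/24, F_p = -4633/48, F_q = -99/4, G_p = -99/2, G_q = 0
EG - F^2 = 44281/576;  g^inv = (576/44281) * [[85/4, -537/16], [-537/16, 32617/576]]
first-kind symbols [ij,l] = (1/2)(d_i g_jl + d_j g_il - d_l g_ij): [pp,p] = E_p/2 = -6623/72, [pp,q] = F_p - E_q/2 = -111/2, [pq,p] = E_q/2 = -1969/48, [pq,q] = G_p/2 = -99/4, [qq,p] = F_q - G_p/2 = 0, [qq,q] = G_q/2 = 0
Gamma^p_ij = (G*[ij,p] - F*[ij,q])/(EG - F^2), Gamma^q_ij = (E*[ij,q] - F*[ij,p])/(EG - F^2)


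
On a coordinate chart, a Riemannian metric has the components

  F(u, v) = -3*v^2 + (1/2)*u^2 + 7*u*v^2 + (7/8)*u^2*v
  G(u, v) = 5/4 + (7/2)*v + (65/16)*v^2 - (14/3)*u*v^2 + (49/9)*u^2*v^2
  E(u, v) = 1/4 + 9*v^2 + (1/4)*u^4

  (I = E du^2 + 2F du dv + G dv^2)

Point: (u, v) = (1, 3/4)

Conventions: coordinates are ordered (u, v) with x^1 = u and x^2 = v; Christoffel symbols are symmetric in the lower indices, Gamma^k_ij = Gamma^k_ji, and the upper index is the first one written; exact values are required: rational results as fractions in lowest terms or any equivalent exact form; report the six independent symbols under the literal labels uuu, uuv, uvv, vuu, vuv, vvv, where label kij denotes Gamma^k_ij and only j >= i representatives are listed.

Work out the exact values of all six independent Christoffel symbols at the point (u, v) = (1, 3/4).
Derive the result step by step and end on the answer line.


E = 89/16, F = 109/32, G = 1689/256 at the point
E_u = 1, E_v = 27/2, F_u = 25/4, F_v = 55/8, G_u = 7/2, G_v = 1033/96
EG - F^2 = 102797/4096;  g^inv = (4096/102797) * [[1689/256, -109/32], [-109/32, 89/16]]
first-kind symbols [ij,l] = (1/2)(d_i g_jl + d_j g_il - d_l g_ij): [uu,u] = E_u/2 = 1/2, [uu,v] = F_u - E_v/2 = -1/2, [uv,u] = E_v/2 = 27/4, [uv,v] = G_u/2 = 7/4, [vv,u] = F_v - G_u/2 = 41/8, [vv,v] = G_v/2 = 1033/192
Gamma^u_ij = (G*[ij,u] - F*[ij,v])/(EG - F^2), Gamma^v_ij = (E*[ij,v] - F*[ij,u])/(EG - F^2)

Answer: Gamma_uuu = 20488/102797, Gamma_uuv = 157996/102797, Gamma_uvv = 190300/308391, Gamma_vuu = -18368/102797, Gamma_vuv = -54304/102797, Gamma_vvv = 153236/308391


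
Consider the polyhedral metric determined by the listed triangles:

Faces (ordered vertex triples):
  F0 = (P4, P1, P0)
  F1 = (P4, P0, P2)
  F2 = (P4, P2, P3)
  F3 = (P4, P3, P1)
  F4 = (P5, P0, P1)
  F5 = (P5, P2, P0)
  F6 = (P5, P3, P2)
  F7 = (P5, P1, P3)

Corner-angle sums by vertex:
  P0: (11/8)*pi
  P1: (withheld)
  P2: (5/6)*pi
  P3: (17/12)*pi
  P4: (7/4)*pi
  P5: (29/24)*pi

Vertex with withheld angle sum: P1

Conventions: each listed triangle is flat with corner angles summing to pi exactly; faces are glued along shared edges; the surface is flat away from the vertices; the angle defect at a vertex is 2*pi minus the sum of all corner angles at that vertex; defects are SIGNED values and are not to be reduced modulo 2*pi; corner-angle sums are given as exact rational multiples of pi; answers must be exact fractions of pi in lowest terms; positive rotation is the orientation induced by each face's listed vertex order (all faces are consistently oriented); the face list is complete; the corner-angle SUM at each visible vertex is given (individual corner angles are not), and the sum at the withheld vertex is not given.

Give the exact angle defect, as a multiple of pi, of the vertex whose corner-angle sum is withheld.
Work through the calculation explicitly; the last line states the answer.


V = 6, E = 12, F = 8; chi = V - E + F = 2
Gauss-Bonnet: total defect = 2*pi*chi = 4*pi; visible defects sum to (41/12)*pi

Answer: defect(P1) = (7/12)*pi
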